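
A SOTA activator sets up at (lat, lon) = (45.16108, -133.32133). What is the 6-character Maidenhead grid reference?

CN35id

Offset from 180°W / 90°S: lon 46.6787°, lat 135.1611°.
Field: lon ⌊46.6787/20⌋ = 2 → C; lat ⌊135.1611/10⌋ = 13 → N.
Square: lon ⌊6.6787/2⌋ = 3; lat ⌊5.1611/1⌋ = 5.
Subsquare: lon ⌊0.6787/0.0833333⌋ = 8 → i; lat ⌊0.1611/0.0416667⌋ = 3 → d.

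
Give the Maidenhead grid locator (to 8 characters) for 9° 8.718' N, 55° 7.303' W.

Offset from 180°W / 90°S: lon 124.87828°, lat 99.14530°.
Field: lon ⌊124.87828/20⌋ = 6 → G; lat ⌊99.14530/10⌋ = 9 → J.
Square: lon ⌊4.87828/2⌋ = 2; lat ⌊9.14530/1⌋ = 9.
Subsquare: lon ⌊0.87828/0.0833333⌋ = 10 → k; lat ⌊0.14530/0.0416667⌋ = 3 → d.
Extended square: lon ⌊0.04495/0.00833333⌋ = 5; lat ⌊0.02030/0.00416667⌋ = 4.

GJ29kd54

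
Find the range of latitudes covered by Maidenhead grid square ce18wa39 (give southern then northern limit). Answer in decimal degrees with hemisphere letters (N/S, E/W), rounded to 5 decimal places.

41.96250° S, 41.95833° S

Field C=2, E=4: +2·20° lon, +4·10° lat → SW at lon -140°, lat -50°.
Square 1, 8: +1·2° lon, +8·1° lat → SW at lon -138°, lat -42°.
Subsquare w=22, a=0: +22·0.0833333° lon, +0·0.0416667° lat → SW at lon -136.167°, lat -42°.
Extended square 3, 9: +3·0.00833333° lon, +9·0.00416667° lat → SW at lon -136.142°, lat -41.9625°.
Cell spans 0.00833333° lon × 0.00416667° lat.
south 41.96250° S, north 41.95833° S.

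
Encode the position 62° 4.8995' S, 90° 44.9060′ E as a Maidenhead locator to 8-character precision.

NC57iw90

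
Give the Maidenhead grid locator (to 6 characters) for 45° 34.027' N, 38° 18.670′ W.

Offset from 180°W / 90°S: lon 141.6888°, lat 135.5671°.
Field: 141.6888/20 → 7 → H, 135.5671/10 → 13 → N; chars HN.
Square: 1.6888/2 → 0, 5.5671/1 → 5; chars 05.
Subsquare: 1.6888/0.0833333 → 20 → u, 0.5671/0.0416667 → 13 → n; chars un.

HN05un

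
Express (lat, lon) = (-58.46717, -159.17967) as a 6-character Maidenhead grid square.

BD01jm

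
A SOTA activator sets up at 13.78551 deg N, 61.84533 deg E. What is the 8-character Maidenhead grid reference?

MK03ws18

Add 180° to longitude and 90° to latitude: 241.84533, 103.78551.
Field (20°×10°, letters A–R): lon ⌊241.84533/20⌋ = 12 → M; lat ⌊103.78551/10⌋ = 10 → K.
Square (2°×1°, digits 0–9): lon ⌊1.84533/2⌋ = 0; lat ⌊3.78551/1⌋ = 3.
Subsquare (5′×2.5′, letters a–x): lon ⌊1.84533/0.0833333⌋ = 22 → w; lat ⌊0.78551/0.0416667⌋ = 18 → s.
Extended square (30″×15″, digits 0–9): lon ⌊0.01200/0.00833333⌋ = 1; lat ⌊0.03551/0.00416667⌋ = 8.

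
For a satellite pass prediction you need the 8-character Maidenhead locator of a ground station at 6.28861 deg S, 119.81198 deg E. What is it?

Offset from 180°W / 90°S: lon 299.81198°, lat 83.71139°.
Field: lon ⌊299.81198/20⌋ = 14 → O; lat ⌊83.71139/10⌋ = 8 → I.
Square: lon ⌊19.81198/2⌋ = 9; lat ⌊3.71139/1⌋ = 3.
Subsquare: lon ⌊1.81198/0.0833333⌋ = 21 → v; lat ⌊0.71139/0.0416667⌋ = 17 → r.
Extended square: lon ⌊0.06198/0.00833333⌋ = 7; lat ⌊0.00306/0.00416667⌋ = 0.

OI93vr70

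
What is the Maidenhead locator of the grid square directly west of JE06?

IE96

Longitude square 0; −1 → -1, wraps to 9, carry into field.
Longitude field J = 9; −1 → 8 = I.
The latitude characters are unchanged.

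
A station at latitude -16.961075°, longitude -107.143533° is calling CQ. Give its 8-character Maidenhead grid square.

Add 180° to longitude and 90° to latitude: 72.85647, 73.03893.
Field: lon ⌊72.85647/20⌋ = 3 → D; lat ⌊73.03893/10⌋ = 7 → H.
Square: lon ⌊12.85647/2⌋ = 6; lat ⌊3.03893/1⌋ = 3.
Subsquare: lon ⌊0.85647/0.0833333⌋ = 10 → k; lat ⌊0.03893/0.0416667⌋ = 0 → a.
Extended square: lon ⌊0.02313/0.00833333⌋ = 2; lat ⌊0.03893/0.00416667⌋ = 9.

DH63ka29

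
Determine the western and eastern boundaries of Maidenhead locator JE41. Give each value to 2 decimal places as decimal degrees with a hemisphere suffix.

8.00° E, 10.00° E

Field J=9, E=4: +9·20° lon, +4·10° lat → SW at lon 0°, lat -50°.
Square 4, 1: +4·2° lon, +1·1° lat → SW at lon 8°, lat -49°.
Cell spans 2° lon × 1° lat.
west 8.00° E, east 10.00° E.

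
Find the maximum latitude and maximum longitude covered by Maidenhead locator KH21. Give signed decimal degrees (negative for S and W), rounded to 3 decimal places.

-18.000, 26.000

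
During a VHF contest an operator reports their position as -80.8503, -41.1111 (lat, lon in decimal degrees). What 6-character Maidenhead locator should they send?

GA99kd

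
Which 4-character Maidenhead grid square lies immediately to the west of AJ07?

Longitude square 0; −1 → -1, wraps to 9, carry into field.
Longitude field A = 0; −1 → -1, wraps to 17 = R, wrapping around the antimeridian.
The latitude characters are unchanged.

RJ97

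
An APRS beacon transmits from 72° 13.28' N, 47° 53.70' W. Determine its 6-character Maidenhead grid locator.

Offset from 180°W / 90°S: lon 132.1050°, lat 162.2213°.
Field: 132.1050/20 → 6 → G, 162.2213/10 → 16 → Q; chars GQ.
Square: 12.1050/2 → 6, 2.2213/1 → 2; chars 62.
Subsquare: 0.1050/0.0833333 → 1 → b, 0.2213/0.0416667 → 5 → f; chars bf.

GQ62bf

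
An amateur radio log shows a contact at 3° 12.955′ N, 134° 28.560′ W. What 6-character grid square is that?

CJ23sf

Add 180° to longitude and 90° to latitude: 45.5240, 93.2159.
Field: 45.5240/20 → 2 → C, 93.2159/10 → 9 → J; chars CJ.
Square: 5.5240/2 → 2, 3.2159/1 → 3; chars 23.
Subsquare: 1.5240/0.0833333 → 18 → s, 0.2159/0.0416667 → 5 → f; chars sf.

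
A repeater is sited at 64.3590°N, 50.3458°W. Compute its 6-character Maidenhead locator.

GP44ti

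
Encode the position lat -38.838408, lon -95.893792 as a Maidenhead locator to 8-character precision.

Add 180° to longitude and 90° to latitude: 84.10621, 51.16159.
Field: lon ⌊84.10621/20⌋ = 4 → E; lat ⌊51.16159/10⌋ = 5 → F.
Square: lon ⌊4.10621/2⌋ = 2; lat ⌊1.16159/1⌋ = 1.
Subsquare: lon ⌊0.10621/0.0833333⌋ = 1 → b; lat ⌊0.16159/0.0416667⌋ = 3 → d.
Extended square: lon ⌊0.02287/0.00833333⌋ = 2; lat ⌊0.03659/0.00416667⌋ = 8.

EF21bd28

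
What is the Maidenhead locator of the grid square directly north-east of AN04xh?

AN14ai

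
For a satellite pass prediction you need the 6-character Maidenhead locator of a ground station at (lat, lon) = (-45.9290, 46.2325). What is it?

LE34cb

Add 180° to longitude and 90° to latitude: 226.2325, 44.0710.
Field (20°×10°, letters A–R): lon ⌊226.2325/20⌋ = 11 → L; lat ⌊44.0710/10⌋ = 4 → E.
Square (2°×1°, digits 0–9): lon ⌊6.2325/2⌋ = 3; lat ⌊4.0710/1⌋ = 4.
Subsquare (5′×2.5′, letters a–x): lon ⌊0.2325/0.0833333⌋ = 2 → c; lat ⌊0.0710/0.0416667⌋ = 1 → b.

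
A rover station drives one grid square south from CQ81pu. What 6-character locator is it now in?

Latitude subsquare u = 20; −1 → 19 = t.
The longitude characters are unchanged.

CQ81pt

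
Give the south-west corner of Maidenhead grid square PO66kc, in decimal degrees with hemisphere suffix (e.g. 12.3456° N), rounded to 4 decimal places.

Field P=15, O=14: +15·20° lon, +14·10° lat → SW at lon 120°, lat 50°.
Square 6, 6: +6·2° lon, +6·1° lat → SW at lon 132°, lat 56°.
Subsquare k=10, c=2: +10·0.0833333° lon, +2·0.0416667° lat → SW at lon 132.833°, lat 56.0833°.
latitude 56.0833° N, longitude 132.8333° E.

56.0833° N, 132.8333° E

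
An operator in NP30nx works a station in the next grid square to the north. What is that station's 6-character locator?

NP31na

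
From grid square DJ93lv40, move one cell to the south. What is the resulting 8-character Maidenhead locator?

DJ93lu49

Latitude extended square 0; −1 → -1, wraps to 9, carry into subsquare.
Latitude subsquare v = 21; −1 → 20 = u.
The longitude characters are unchanged.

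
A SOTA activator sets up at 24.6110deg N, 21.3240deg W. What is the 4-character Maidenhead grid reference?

HL94

Add 180° to longitude and 90° to latitude: 158.68, 114.61.
Field: lon ⌊158.68/20⌋ = 7 → H; lat ⌊114.61/10⌋ = 11 → L.
Square: lon ⌊18.68/2⌋ = 9; lat ⌊4.61/1⌋ = 4.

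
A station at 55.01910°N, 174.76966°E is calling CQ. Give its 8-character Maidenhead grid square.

RO75ja24

Shift to the Maidenhead origin (180°W, 90°S): lon 354.76966, lat 145.01910.
Field: lon ⌊354.76966/20⌋ = 17 → R; lat ⌊145.01910/10⌋ = 14 → O.
Square: lon ⌊14.76966/2⌋ = 7; lat ⌊5.01910/1⌋ = 5.
Subsquare: lon ⌊0.76966/0.0833333⌋ = 9 → j; lat ⌊0.01910/0.0416667⌋ = 0 → a.
Extended square: lon ⌊0.01966/0.00833333⌋ = 2; lat ⌊0.01910/0.00416667⌋ = 4.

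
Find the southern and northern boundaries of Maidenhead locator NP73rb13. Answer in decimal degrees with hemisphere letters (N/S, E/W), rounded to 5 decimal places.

Field N=13, P=15: +13·20° lon, +15·10° lat → SW at lon 80°, lat 60°.
Square 7, 3: +7·2° lon, +3·1° lat → SW at lon 94°, lat 63°.
Subsquare r=17, b=1: +17·0.0833333° lon, +1·0.0416667° lat → SW at lon 95.4167°, lat 63.0417°.
Extended square 1, 3: +1·0.00833333° lon, +3·0.00416667° lat → SW at lon 95.425°, lat 63.0542°.
Cell spans 0.00833333° lon × 0.00416667° lat.
south 63.05417° N, north 63.05833° N.

63.05417° N, 63.05833° N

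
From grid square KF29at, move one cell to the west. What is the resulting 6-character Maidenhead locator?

KF19xt

Longitude subsquare a = 0; −1 → -1, wraps to 23 = x, carry into square.
Longitude square 2; −1 → 1.
The latitude characters are unchanged.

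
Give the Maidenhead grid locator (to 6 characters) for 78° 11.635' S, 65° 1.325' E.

MB21mt

Offset from 180°W / 90°S: lon 245.0221°, lat 11.8061°.
Field: lon ⌊245.0221/20⌋ = 12 → M; lat ⌊11.8061/10⌋ = 1 → B.
Square: lon ⌊5.0221/2⌋ = 2; lat ⌊1.8061/1⌋ = 1.
Subsquare: lon ⌊1.0221/0.0833333⌋ = 12 → m; lat ⌊0.8061/0.0416667⌋ = 19 → t.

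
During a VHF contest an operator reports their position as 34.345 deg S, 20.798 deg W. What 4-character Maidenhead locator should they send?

HF95

Offset from 180°W / 90°S: lon 159.20°, lat 55.66°.
Field (20°×10°, letters A–R): 159.20/20 → 7 → H, 55.66/10 → 5 → F; chars HF.
Square (2°×1°, digits 0–9): 19.20/2 → 9, 5.66/1 → 5; chars 95.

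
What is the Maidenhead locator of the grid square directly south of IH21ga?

IH20gx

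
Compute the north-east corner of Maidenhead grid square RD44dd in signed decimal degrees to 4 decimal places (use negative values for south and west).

-55.8333, 168.3333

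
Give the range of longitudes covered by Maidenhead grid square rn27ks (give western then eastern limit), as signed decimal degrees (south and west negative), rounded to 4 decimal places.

164.8333, 164.9167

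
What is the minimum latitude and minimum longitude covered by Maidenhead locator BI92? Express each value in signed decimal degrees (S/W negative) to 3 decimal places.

Field B=1, I=8: +1·20° lon, +8·10° lat → SW at lon -160°, lat -10°.
Square 9, 2: +9·2° lon, +2·1° lat → SW at lon -142°, lat -8°.
latitude -8.000, longitude -142.000.

-8.000, -142.000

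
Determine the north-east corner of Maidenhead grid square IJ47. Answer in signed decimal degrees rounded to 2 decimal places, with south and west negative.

Field I=8, J=9: +8·20° lon, +9·10° lat → SW at lon -20°, lat 0°.
Square 4, 7: +4·2° lon, +7·1° lat → SW at lon -12°, lat 7°.
Cell spans 2° lon × 1° lat. NE corner is SW corner plus one full cell.
latitude 8.00, longitude -10.00.

8.00, -10.00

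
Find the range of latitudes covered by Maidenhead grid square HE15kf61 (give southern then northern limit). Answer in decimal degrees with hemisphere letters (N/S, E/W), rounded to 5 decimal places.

44.78750° S, 44.78333° S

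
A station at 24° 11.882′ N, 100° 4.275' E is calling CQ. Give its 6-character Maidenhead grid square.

Add 180° to longitude and 90° to latitude: 280.0713, 114.1980.
Field: 280.0713/20 → 14 → O, 114.1980/10 → 11 → L; chars OL.
Square: 0.0713/2 → 0, 4.1980/1 → 4; chars 04.
Subsquare: 0.0713/0.0833333 → 0 → a, 0.1980/0.0416667 → 4 → e; chars ae.

OL04ae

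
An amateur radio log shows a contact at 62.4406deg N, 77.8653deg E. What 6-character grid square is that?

Shift to the Maidenhead origin (180°W, 90°S): lon 257.8653, lat 152.4406.
Field: 257.8653/20 → 12 → M, 152.4406/10 → 15 → P; chars MP.
Square: 17.8653/2 → 8, 2.4406/1 → 2; chars 82.
Subsquare: 1.8653/0.0833333 → 22 → w, 0.4406/0.0416667 → 10 → k; chars wk.

MP82wk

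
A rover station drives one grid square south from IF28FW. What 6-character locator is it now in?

Latitude subsquare w = 22; −1 → 21 = v.
The longitude characters are unchanged.

IF28fv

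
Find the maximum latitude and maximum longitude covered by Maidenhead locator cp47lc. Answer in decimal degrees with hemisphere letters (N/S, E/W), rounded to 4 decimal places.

Field C=2, P=15: +2·20° lon, +15·10° lat → SW at lon -140°, lat 60°.
Square 4, 7: +4·2° lon, +7·1° lat → SW at lon -132°, lat 67°.
Subsquare l=11, c=2: +11·0.0833333° lon, +2·0.0416667° lat → SW at lon -131.083°, lat 67.0833°.
Cell spans 0.0833333° lon × 0.0416667° lat. NE corner is SW corner plus one full cell.
latitude 67.1250° N, longitude 131.0000° W.

67.1250° N, 131.0000° W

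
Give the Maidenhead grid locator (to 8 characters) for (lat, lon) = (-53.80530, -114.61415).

DD26qe66

Add 180° to longitude and 90° to latitude: 65.38585, 36.19470.
Field (20°×10°, letters A–R): 65.38585/20 → 3 → D, 36.19470/10 → 3 → D; chars DD.
Square (2°×1°, digits 0–9): 5.38585/2 → 2, 6.19470/1 → 6; chars 26.
Subsquare (5′×2.5′, letters a–x): 1.38585/0.0833333 → 16 → q, 0.19470/0.0416667 → 4 → e; chars qe.
Extended square (30″×15″, digits 0–9): 0.05252/0.00833333 → 6, 0.02803/0.00416667 → 6; chars 66.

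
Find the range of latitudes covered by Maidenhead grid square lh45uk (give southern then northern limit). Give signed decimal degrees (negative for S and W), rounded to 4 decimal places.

Field L=11, H=7: +11·20° lon, +7·10° lat → SW at lon 40°, lat -20°.
Square 4, 5: +4·2° lon, +5·1° lat → SW at lon 48°, lat -15°.
Subsquare u=20, k=10: +20·0.0833333° lon, +10·0.0416667° lat → SW at lon 49.6667°, lat -14.5833°.
Cell spans 0.0833333° lon × 0.0416667° lat.
south -14.5833, north -14.5417.

-14.5833, -14.5417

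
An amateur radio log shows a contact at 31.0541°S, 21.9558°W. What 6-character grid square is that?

HF98aw

Shift to the Maidenhead origin (180°W, 90°S): lon 158.0442, lat 58.9459.
Field: 158.0442/20 → 7 → H, 58.9459/10 → 5 → F; chars HF.
Square: 18.0442/2 → 9, 8.9459/1 → 8; chars 98.
Subsquare: 0.0442/0.0833333 → 0 → a, 0.9459/0.0416667 → 22 → w; chars aw.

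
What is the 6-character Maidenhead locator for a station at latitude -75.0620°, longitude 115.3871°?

Offset from 180°W / 90°S: lon 295.3871°, lat 14.9380°.
Field: 295.3871/20 → 14 → O, 14.9380/10 → 1 → B; chars OB.
Square: 15.3871/2 → 7, 4.9380/1 → 4; chars 74.
Subsquare: 1.3871/0.0833333 → 16 → q, 0.9380/0.0416667 → 22 → w; chars qw.

OB74qw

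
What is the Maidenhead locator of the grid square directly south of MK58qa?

MK57qx

Latitude subsquare a = 0; −1 → -1, wraps to 23 = x, carry into square.
Latitude square 8; −1 → 7.
The longitude characters are unchanged.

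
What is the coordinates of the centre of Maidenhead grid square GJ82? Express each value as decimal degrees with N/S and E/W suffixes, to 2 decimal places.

Field G=6, J=9: +6·20° lon, +9·10° lat → SW at lon -60°, lat 0°.
Square 8, 2: +8·2° lon, +2·1° lat → SW at lon -44°, lat 2°.
Cell spans 2° lon × 1° lat. Centre is SW corner plus half of each.
latitude 2.50° N, longitude 43.00° W.

2.50° N, 43.00° W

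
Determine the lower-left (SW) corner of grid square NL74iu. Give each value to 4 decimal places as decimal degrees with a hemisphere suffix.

24.8333° N, 94.6667° E

Field N=13, L=11: +13·20° lon, +11·10° lat → SW at lon 80°, lat 20°.
Square 7, 4: +7·2° lon, +4·1° lat → SW at lon 94°, lat 24°.
Subsquare i=8, u=20: +8·0.0833333° lon, +20·0.0416667° lat → SW at lon 94.6667°, lat 24.8333°.
latitude 24.8333° N, longitude 94.6667° E.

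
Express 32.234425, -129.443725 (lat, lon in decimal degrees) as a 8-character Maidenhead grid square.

Shift to the Maidenhead origin (180°W, 90°S): lon 50.55627, lat 122.23443.
Field (20°×10°, letters A–R): 50.55627/20 → 2 → C, 122.23443/10 → 12 → M; chars CM.
Square (2°×1°, digits 0–9): 10.55627/2 → 5, 2.23443/1 → 2; chars 52.
Subsquare (5′×2.5′, letters a–x): 0.55627/0.0833333 → 6 → g, 0.23443/0.0416667 → 5 → f; chars gf.
Extended square (30″×15″, digits 0–9): 0.05627/0.00833333 → 6, 0.02609/0.00416667 → 6; chars 66.

CM52gf66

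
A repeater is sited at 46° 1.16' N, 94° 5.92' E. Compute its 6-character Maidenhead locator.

NN76ba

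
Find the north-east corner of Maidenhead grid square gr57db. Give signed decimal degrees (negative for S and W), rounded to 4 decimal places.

Field G=6, R=17: +6·20° lon, +17·10° lat → SW at lon -60°, lat 80°.
Square 5, 7: +5·2° lon, +7·1° lat → SW at lon -50°, lat 87°.
Subsquare d=3, b=1: +3·0.0833333° lon, +1·0.0416667° lat → SW at lon -49.75°, lat 87.0417°.
Cell spans 0.0833333° lon × 0.0416667° lat. NE corner is SW corner plus one full cell.
latitude 87.0833, longitude -49.6667.

87.0833, -49.6667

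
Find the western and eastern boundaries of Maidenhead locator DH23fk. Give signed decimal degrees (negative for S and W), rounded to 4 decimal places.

-115.5833, -115.5000

Field D=3, H=7: +3·20° lon, +7·10° lat → SW at lon -120°, lat -20°.
Square 2, 3: +2·2° lon, +3·1° lat → SW at lon -116°, lat -17°.
Subsquare f=5, k=10: +5·0.0833333° lon, +10·0.0416667° lat → SW at lon -115.583°, lat -16.5833°.
Cell spans 0.0833333° lon × 0.0416667° lat.
west -115.5833, east -115.5000.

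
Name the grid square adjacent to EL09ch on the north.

Latitude subsquare h = 7; +1 → 8 = i.
The longitude characters are unchanged.

EL09ci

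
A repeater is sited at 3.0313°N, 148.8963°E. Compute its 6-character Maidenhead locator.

QJ43ka

Add 180° to longitude and 90° to latitude: 328.8963, 93.0313.
Field: lon ⌊328.8963/20⌋ = 16 → Q; lat ⌊93.0313/10⌋ = 9 → J.
Square: lon ⌊8.8963/2⌋ = 4; lat ⌊3.0313/1⌋ = 3.
Subsquare: lon ⌊0.8963/0.0833333⌋ = 10 → k; lat ⌊0.0313/0.0416667⌋ = 0 → a.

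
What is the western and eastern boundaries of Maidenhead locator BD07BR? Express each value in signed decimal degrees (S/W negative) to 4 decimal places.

-159.9167, -159.8333

Field B=1, D=3: +1·20° lon, +3·10° lat → SW at lon -160°, lat -60°.
Square 0, 7: +0·2° lon, +7·1° lat → SW at lon -160°, lat -53°.
Subsquare b=1, r=17: +1·0.0833333° lon, +17·0.0416667° lat → SW at lon -159.917°, lat -52.2917°.
Cell spans 0.0833333° lon × 0.0416667° lat.
west -159.9167, east -159.8333.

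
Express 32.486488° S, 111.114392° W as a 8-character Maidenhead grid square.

DF47km63

Offset from 180°W / 90°S: lon 68.88561°, lat 57.51351°.
Field: 68.88561/20 → 3 → D, 57.51351/10 → 5 → F; chars DF.
Square: 8.88561/2 → 4, 7.51351/1 → 7; chars 47.
Subsquare: 0.88561/0.0833333 → 10 → k, 0.51351/0.0416667 → 12 → m; chars km.
Extended square: 0.05227/0.00833333 → 6, 0.01351/0.00416667 → 3; chars 63.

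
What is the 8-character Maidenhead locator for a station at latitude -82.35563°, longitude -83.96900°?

EA87ap34

Offset from 180°W / 90°S: lon 96.03100°, lat 7.64437°.
Field: 96.03100/20 → 4 → E, 7.64437/10 → 0 → A; chars EA.
Square: 16.03100/2 → 8, 7.64437/1 → 7; chars 87.
Subsquare: 0.03100/0.0833333 → 0 → a, 0.64437/0.0416667 → 15 → p; chars ap.
Extended square: 0.03100/0.00833333 → 3, 0.01937/0.00416667 → 4; chars 34.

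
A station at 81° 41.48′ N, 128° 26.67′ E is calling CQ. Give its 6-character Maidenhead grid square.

Offset from 180°W / 90°S: lon 308.4445°, lat 171.6913°.
Field: 308.4445/20 → 15 → P, 171.6913/10 → 17 → R; chars PR.
Square: 8.4445/2 → 4, 1.6913/1 → 1; chars 41.
Subsquare: 0.4445/0.0833333 → 5 → f, 0.6913/0.0416667 → 16 → q; chars fq.

PR41fq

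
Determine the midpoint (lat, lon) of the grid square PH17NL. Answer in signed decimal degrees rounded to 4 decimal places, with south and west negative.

Field P=15, H=7: +15·20° lon, +7·10° lat → SW at lon 120°, lat -20°.
Square 1, 7: +1·2° lon, +7·1° lat → SW at lon 122°, lat -13°.
Subsquare n=13, l=11: +13·0.0833333° lon, +11·0.0416667° lat → SW at lon 123.083°, lat -12.5417°.
Cell spans 0.0833333° lon × 0.0416667° lat. Centre is SW corner plus half of each.
latitude -12.5208, longitude 123.1250.

-12.5208, 123.1250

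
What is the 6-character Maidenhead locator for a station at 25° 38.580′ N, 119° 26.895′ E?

Shift to the Maidenhead origin (180°W, 90°S): lon 299.4483, lat 115.6430.
Field (20°×10°, letters A–R): 299.4483/20 → 14 → O, 115.6430/10 → 11 → L; chars OL.
Square (2°×1°, digits 0–9): 19.4483/2 → 9, 5.6430/1 → 5; chars 95.
Subsquare (5′×2.5′, letters a–x): 1.4483/0.0833333 → 17 → r, 0.6430/0.0416667 → 15 → p; chars rp.

OL95rp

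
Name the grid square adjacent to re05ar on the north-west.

Longitude subsquare a = 0; −1 → -1, wraps to 23 = x, carry into square.
Longitude square 0; −1 → -1, wraps to 9, carry into field.
Longitude field R = 17; −1 → 16 = Q.
Latitude subsquare r = 17; +1 → 18 = s.

QE95xs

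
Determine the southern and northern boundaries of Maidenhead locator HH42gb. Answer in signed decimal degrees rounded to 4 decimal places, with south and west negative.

-17.9583, -17.9167

Field H=7, H=7: +7·20° lon, +7·10° lat → SW at lon -40°, lat -20°.
Square 4, 2: +4·2° lon, +2·1° lat → SW at lon -32°, lat -18°.
Subsquare g=6, b=1: +6·0.0833333° lon, +1·0.0416667° lat → SW at lon -31.5°, lat -17.9583°.
Cell spans 0.0833333° lon × 0.0416667° lat.
south -17.9583, north -17.9167.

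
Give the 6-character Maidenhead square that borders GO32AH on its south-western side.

Longitude subsquare a = 0; −1 → -1, wraps to 23 = x, carry into square.
Longitude square 3; −1 → 2.
Latitude subsquare h = 7; −1 → 6 = g.

GO22xg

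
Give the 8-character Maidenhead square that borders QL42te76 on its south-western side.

QL42te65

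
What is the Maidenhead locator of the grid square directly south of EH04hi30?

Latitude extended square 0; −1 → -1, wraps to 9, carry into subsquare.
Latitude subsquare i = 8; −1 → 7 = h.
The longitude characters are unchanged.

EH04hh39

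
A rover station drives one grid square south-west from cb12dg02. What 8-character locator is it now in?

CB12cg91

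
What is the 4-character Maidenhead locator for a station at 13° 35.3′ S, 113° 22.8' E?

OH66

Add 180° to longitude and 90° to latitude: 293.38, 76.41.
Field (20°×10°, letters A–R): 293.38/20 → 14 → O, 76.41/10 → 7 → H; chars OH.
Square (2°×1°, digits 0–9): 13.38/2 → 6, 6.41/1 → 6; chars 66.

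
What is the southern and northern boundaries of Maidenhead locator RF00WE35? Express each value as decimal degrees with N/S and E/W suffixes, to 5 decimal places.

Field R=17, F=5: +17·20° lon, +5·10° lat → SW at lon 160°, lat -40°.
Square 0, 0: +0·2° lon, +0·1° lat → SW at lon 160°, lat -40°.
Subsquare w=22, e=4: +22·0.0833333° lon, +4·0.0416667° lat → SW at lon 161.833°, lat -39.8333°.
Extended square 3, 5: +3·0.00833333° lon, +5·0.00416667° lat → SW at lon 161.858°, lat -39.8125°.
Cell spans 0.00833333° lon × 0.00416667° lat.
south 39.81250° S, north 39.80833° S.

39.81250° S, 39.80833° S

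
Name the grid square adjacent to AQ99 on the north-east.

BR00

Longitude square 9; +1 → 10, wraps to 0, carry into field.
Longitude field A = 0; +1 → 1 = B.
Latitude square 9; +1 → 10, wraps to 0, carry into field.
Latitude field Q = 16; +1 → 17 = R.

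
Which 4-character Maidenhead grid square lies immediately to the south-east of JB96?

KB05

Longitude square 9; +1 → 10, wraps to 0, carry into field.
Longitude field J = 9; +1 → 10 = K.
Latitude square 6; −1 → 5.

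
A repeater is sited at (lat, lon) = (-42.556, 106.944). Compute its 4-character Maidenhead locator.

OE37

Shift to the Maidenhead origin (180°W, 90°S): lon 286.94, lat 47.44.
Field: 286.94/20 → 14 → O, 47.44/10 → 4 → E; chars OE.
Square: 6.94/2 → 3, 7.44/1 → 7; chars 37.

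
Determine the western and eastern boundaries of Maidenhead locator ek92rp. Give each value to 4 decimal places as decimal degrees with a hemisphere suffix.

Field E=4, K=10: +4·20° lon, +10·10° lat → SW at lon -100°, lat 10°.
Square 9, 2: +9·2° lon, +2·1° lat → SW at lon -82°, lat 12°.
Subsquare r=17, p=15: +17·0.0833333° lon, +15·0.0416667° lat → SW at lon -80.5833°, lat 12.625°.
Cell spans 0.0833333° lon × 0.0416667° lat.
west 80.5833° W, east 80.5000° W.

80.5833° W, 80.5000° W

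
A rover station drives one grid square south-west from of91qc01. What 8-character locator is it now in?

Longitude extended square 0; −1 → -1, wraps to 9, carry into subsquare.
Longitude subsquare q = 16; −1 → 15 = p.
Latitude extended square 1; −1 → 0.

OF91pc90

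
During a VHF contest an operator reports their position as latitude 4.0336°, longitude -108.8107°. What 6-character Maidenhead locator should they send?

DJ54oa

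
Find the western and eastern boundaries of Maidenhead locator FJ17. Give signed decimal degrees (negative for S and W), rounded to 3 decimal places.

-78.000, -76.000

Field F=5, J=9: +5·20° lon, +9·10° lat → SW at lon -80°, lat 0°.
Square 1, 7: +1·2° lon, +7·1° lat → SW at lon -78°, lat 7°.
Cell spans 2° lon × 1° lat.
west -78.000, east -76.000.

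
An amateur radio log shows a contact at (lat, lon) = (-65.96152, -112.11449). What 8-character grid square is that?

DC34wa69

Offset from 180°W / 90°S: lon 67.88551°, lat 24.03848°.
Field: 67.88551/20 → 3 → D, 24.03848/10 → 2 → C; chars DC.
Square: 7.88551/2 → 3, 4.03848/1 → 4; chars 34.
Subsquare: 1.88551/0.0833333 → 22 → w, 0.03848/0.0416667 → 0 → a; chars wa.
Extended square: 0.05218/0.00833333 → 6, 0.03848/0.00416667 → 9; chars 69.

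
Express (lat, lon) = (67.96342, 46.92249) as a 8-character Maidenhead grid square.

LP37lx01

Add 180° to longitude and 90° to latitude: 226.92249, 157.96342.
Field: 226.92249/20 → 11 → L, 157.96342/10 → 15 → P; chars LP.
Square: 6.92249/2 → 3, 7.96342/1 → 7; chars 37.
Subsquare: 0.92249/0.0833333 → 11 → l, 0.96342/0.0416667 → 23 → x; chars lx.
Extended square: 0.00582/0.00833333 → 0, 0.00509/0.00416667 → 1; chars 01.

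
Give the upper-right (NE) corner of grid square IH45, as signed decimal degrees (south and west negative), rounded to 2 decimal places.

Field I=8, H=7: +8·20° lon, +7·10° lat → SW at lon -20°, lat -20°.
Square 4, 5: +4·2° lon, +5·1° lat → SW at lon -12°, lat -15°.
Cell spans 2° lon × 1° lat. NE corner is SW corner plus one full cell.
latitude -14.00, longitude -10.00.

-14.00, -10.00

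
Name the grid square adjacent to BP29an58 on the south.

Latitude extended square 8; −1 → 7.
The longitude characters are unchanged.

BP29an57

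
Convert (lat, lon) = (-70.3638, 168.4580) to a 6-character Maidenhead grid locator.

RB49fp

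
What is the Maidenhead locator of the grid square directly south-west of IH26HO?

IH26gn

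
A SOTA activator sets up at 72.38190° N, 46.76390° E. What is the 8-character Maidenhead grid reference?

LQ32jj11

Offset from 180°W / 90°S: lon 226.76390°, lat 162.38190°.
Field: lon ⌊226.76390/20⌋ = 11 → L; lat ⌊162.38190/10⌋ = 16 → Q.
Square: lon ⌊6.76390/2⌋ = 3; lat ⌊2.38190/1⌋ = 2.
Subsquare: lon ⌊0.76390/0.0833333⌋ = 9 → j; lat ⌊0.38190/0.0416667⌋ = 9 → j.
Extended square: lon ⌊0.01390/0.00833333⌋ = 1; lat ⌊0.00690/0.00416667⌋ = 1.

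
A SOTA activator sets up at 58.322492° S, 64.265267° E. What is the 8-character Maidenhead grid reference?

MD21dq12

Shift to the Maidenhead origin (180°W, 90°S): lon 244.26527, lat 31.67751.
Field: 244.26527/20 → 12 → M, 31.67751/10 → 3 → D; chars MD.
Square: 4.26527/2 → 2, 1.67751/1 → 1; chars 21.
Subsquare: 0.26527/0.0833333 → 3 → d, 0.67751/0.0416667 → 16 → q; chars dq.
Extended square: 0.01527/0.00833333 → 1, 0.01084/0.00416667 → 2; chars 12.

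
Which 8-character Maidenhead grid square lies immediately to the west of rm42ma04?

RM42la94

Longitude extended square 0; −1 → -1, wraps to 9, carry into subsquare.
Longitude subsquare m = 12; −1 → 11 = l.
The latitude characters are unchanged.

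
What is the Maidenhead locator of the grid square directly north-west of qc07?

Longitude square 0; −1 → -1, wraps to 9, carry into field.
Longitude field Q = 16; −1 → 15 = P.
Latitude square 7; +1 → 8.

PC98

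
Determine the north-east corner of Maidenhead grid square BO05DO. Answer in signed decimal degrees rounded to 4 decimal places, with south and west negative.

55.6250, -159.6667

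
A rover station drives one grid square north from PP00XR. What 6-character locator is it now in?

PP00xs

Latitude subsquare r = 17; +1 → 18 = s.
The longitude characters are unchanged.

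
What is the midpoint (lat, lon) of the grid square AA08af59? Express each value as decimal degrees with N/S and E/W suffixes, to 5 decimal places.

81.75208° S, 179.95417° W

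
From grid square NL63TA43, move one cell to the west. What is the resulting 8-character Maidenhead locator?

Longitude extended square 4; −1 → 3.
The latitude characters are unchanged.

NL63ta33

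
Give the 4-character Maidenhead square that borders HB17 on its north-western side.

HB08

Longitude square 1; −1 → 0.
Latitude square 7; +1 → 8.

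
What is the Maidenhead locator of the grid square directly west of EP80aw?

Longitude subsquare a = 0; −1 → -1, wraps to 23 = x, carry into square.
Longitude square 8; −1 → 7.
The latitude characters are unchanged.

EP70xw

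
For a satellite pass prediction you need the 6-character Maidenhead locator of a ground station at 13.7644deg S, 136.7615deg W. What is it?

CH16of

Shift to the Maidenhead origin (180°W, 90°S): lon 43.2385, lat 76.2356.
Field: 43.2385/20 → 2 → C, 76.2356/10 → 7 → H; chars CH.
Square: 3.2385/2 → 1, 6.2356/1 → 6; chars 16.
Subsquare: 1.2385/0.0833333 → 14 → o, 0.2356/0.0416667 → 5 → f; chars of.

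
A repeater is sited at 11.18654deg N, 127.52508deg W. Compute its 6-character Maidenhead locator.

CK61fe

Shift to the Maidenhead origin (180°W, 90°S): lon 52.4749, lat 101.1865.
Field (20°×10°, letters A–R): lon ⌊52.4749/20⌋ = 2 → C; lat ⌊101.1865/10⌋ = 10 → K.
Square (2°×1°, digits 0–9): lon ⌊12.4749/2⌋ = 6; lat ⌊1.1865/1⌋ = 1.
Subsquare (5′×2.5′, letters a–x): lon ⌊0.4749/0.0833333⌋ = 5 → f; lat ⌊0.1865/0.0416667⌋ = 4 → e.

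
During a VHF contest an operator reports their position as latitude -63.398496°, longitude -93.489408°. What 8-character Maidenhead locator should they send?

Offset from 180°W / 90°S: lon 86.51059°, lat 26.60150°.
Field: lon ⌊86.51059/20⌋ = 4 → E; lat ⌊26.60150/10⌋ = 2 → C.
Square: lon ⌊6.51059/2⌋ = 3; lat ⌊6.60150/1⌋ = 6.
Subsquare: lon ⌊0.51059/0.0833333⌋ = 6 → g; lat ⌊0.60150/0.0416667⌋ = 14 → o.
Extended square: lon ⌊0.01059/0.00833333⌋ = 1; lat ⌊0.01817/0.00416667⌋ = 4.

EC36go14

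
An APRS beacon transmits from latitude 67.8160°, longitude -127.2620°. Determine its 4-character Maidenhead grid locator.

CP67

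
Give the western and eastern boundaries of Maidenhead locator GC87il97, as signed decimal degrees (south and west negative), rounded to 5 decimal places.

Field G=6, C=2: +6·20° lon, +2·10° lat → SW at lon -60°, lat -70°.
Square 8, 7: +8·2° lon, +7·1° lat → SW at lon -44°, lat -63°.
Subsquare i=8, l=11: +8·0.0833333° lon, +11·0.0416667° lat → SW at lon -43.3333°, lat -62.5417°.
Extended square 9, 7: +9·0.00833333° lon, +7·0.00416667° lat → SW at lon -43.2583°, lat -62.5125°.
Cell spans 0.00833333° lon × 0.00416667° lat.
west -43.25833, east -43.25000.

-43.25833, -43.25000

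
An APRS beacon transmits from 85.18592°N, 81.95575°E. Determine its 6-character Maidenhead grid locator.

NR05xe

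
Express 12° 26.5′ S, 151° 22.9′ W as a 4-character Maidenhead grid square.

Add 180° to longitude and 90° to latitude: 28.62, 77.56.
Field: lon ⌊28.62/20⌋ = 1 → B; lat ⌊77.56/10⌋ = 7 → H.
Square: lon ⌊8.62/2⌋ = 4; lat ⌊7.56/1⌋ = 7.

BH47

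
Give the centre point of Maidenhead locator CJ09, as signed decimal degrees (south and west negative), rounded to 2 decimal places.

9.50, -139.00

Field C=2, J=9: +2·20° lon, +9·10° lat → SW at lon -140°, lat 0°.
Square 0, 9: +0·2° lon, +9·1° lat → SW at lon -140°, lat 9°.
Cell spans 2° lon × 1° lat. Centre is SW corner plus half of each.
latitude 9.50, longitude -139.00.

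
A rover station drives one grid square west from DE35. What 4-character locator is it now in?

DE25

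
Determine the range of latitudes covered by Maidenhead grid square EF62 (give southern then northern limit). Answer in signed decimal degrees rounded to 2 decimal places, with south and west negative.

-38.00, -37.00

Field E=4, F=5: +4·20° lon, +5·10° lat → SW at lon -100°, lat -40°.
Square 6, 2: +6·2° lon, +2·1° lat → SW at lon -88°, lat -38°.
Cell spans 2° lon × 1° lat.
south -38.00, north -37.00.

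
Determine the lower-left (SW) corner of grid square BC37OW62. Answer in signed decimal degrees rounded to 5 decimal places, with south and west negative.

Field B=1, C=2: +1·20° lon, +2·10° lat → SW at lon -160°, lat -70°.
Square 3, 7: +3·2° lon, +7·1° lat → SW at lon -154°, lat -63°.
Subsquare o=14, w=22: +14·0.0833333° lon, +22·0.0416667° lat → SW at lon -152.833°, lat -62.0833°.
Extended square 6, 2: +6·0.00833333° lon, +2·0.00416667° lat → SW at lon -152.783°, lat -62.075°.
latitude -62.07500, longitude -152.78333.

-62.07500, -152.78333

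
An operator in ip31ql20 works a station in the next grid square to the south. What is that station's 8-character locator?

IP31qk29

Latitude extended square 0; −1 → -1, wraps to 9, carry into subsquare.
Latitude subsquare l = 11; −1 → 10 = k.
The longitude characters are unchanged.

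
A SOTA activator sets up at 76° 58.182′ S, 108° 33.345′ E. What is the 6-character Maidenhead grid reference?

OB43ga

Offset from 180°W / 90°S: lon 288.5557°, lat 13.0303°.
Field: lon ⌊288.5557/20⌋ = 14 → O; lat ⌊13.0303/10⌋ = 1 → B.
Square: lon ⌊8.5557/2⌋ = 4; lat ⌊3.0303/1⌋ = 3.
Subsquare: lon ⌊0.5557/0.0833333⌋ = 6 → g; lat ⌊0.0303/0.0416667⌋ = 0 → a.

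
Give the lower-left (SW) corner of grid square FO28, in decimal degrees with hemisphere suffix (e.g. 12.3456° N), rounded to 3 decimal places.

58.000° N, 76.000° W

Field F=5, O=14: +5·20° lon, +14·10° lat → SW at lon -80°, lat 50°.
Square 2, 8: +2·2° lon, +8·1° lat → SW at lon -76°, lat 58°.
latitude 58.000° N, longitude 76.000° W.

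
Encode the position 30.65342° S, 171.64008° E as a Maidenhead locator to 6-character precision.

Shift to the Maidenhead origin (180°W, 90°S): lon 351.6401, lat 59.3466.
Field (20°×10°, letters A–R): 351.6401/20 → 17 → R, 59.3466/10 → 5 → F; chars RF.
Square (2°×1°, digits 0–9): 11.6401/2 → 5, 9.3466/1 → 9; chars 59.
Subsquare (5′×2.5′, letters a–x): 1.6401/0.0833333 → 19 → t, 0.3466/0.0416667 → 8 → i; chars ti.

RF59ti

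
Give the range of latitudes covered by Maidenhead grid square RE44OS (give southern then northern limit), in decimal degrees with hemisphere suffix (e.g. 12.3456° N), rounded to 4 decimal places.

45.2500° S, 45.2083° S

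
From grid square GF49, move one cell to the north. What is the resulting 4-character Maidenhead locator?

GG40

Latitude square 9; +1 → 10, wraps to 0, carry into field.
Latitude field F = 5; +1 → 6 = G.
The longitude characters are unchanged.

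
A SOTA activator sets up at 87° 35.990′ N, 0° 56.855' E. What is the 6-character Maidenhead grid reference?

JR07lo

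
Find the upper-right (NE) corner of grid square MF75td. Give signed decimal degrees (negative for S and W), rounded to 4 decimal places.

-34.8333, 75.6667

Field M=12, F=5: +12·20° lon, +5·10° lat → SW at lon 60°, lat -40°.
Square 7, 5: +7·2° lon, +5·1° lat → SW at lon 74°, lat -35°.
Subsquare t=19, d=3: +19·0.0833333° lon, +3·0.0416667° lat → SW at lon 75.5833°, lat -34.875°.
Cell spans 0.0833333° lon × 0.0416667° lat. NE corner is SW corner plus one full cell.
latitude -34.8333, longitude 75.6667.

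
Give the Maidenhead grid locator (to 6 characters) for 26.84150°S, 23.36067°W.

Add 180° to longitude and 90° to latitude: 156.6393, 63.1585.
Field: lon ⌊156.6393/20⌋ = 7 → H; lat ⌊63.1585/10⌋ = 6 → G.
Square: lon ⌊16.6393/2⌋ = 8; lat ⌊3.1585/1⌋ = 3.
Subsquare: lon ⌊0.6393/0.0833333⌋ = 7 → h; lat ⌊0.1585/0.0416667⌋ = 3 → d.

HG83hd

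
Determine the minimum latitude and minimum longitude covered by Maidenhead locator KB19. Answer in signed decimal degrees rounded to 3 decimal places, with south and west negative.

Field K=10, B=1: +10·20° lon, +1·10° lat → SW at lon 20°, lat -80°.
Square 1, 9: +1·2° lon, +9·1° lat → SW at lon 22°, lat -71°.
latitude -71.000, longitude 22.000.

-71.000, 22.000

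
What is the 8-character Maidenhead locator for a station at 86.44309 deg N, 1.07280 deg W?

IR96lk16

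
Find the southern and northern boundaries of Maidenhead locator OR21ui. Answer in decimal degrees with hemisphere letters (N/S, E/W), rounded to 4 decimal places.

Field O=14, R=17: +14·20° lon, +17·10° lat → SW at lon 100°, lat 80°.
Square 2, 1: +2·2° lon, +1·1° lat → SW at lon 104°, lat 81°.
Subsquare u=20, i=8: +20·0.0833333° lon, +8·0.0416667° lat → SW at lon 105.667°, lat 81.3333°.
Cell spans 0.0833333° lon × 0.0416667° lat.
south 81.3333° N, north 81.3750° N.

81.3333° N, 81.3750° N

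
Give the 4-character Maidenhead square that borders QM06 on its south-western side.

Longitude square 0; −1 → -1, wraps to 9, carry into field.
Longitude field Q = 16; −1 → 15 = P.
Latitude square 6; −1 → 5.

PM95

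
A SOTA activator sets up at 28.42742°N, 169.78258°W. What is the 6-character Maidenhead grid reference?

Shift to the Maidenhead origin (180°W, 90°S): lon 10.2174, lat 118.4274.
Field (20°×10°, letters A–R): 10.2174/20 → 0 → A, 118.4274/10 → 11 → L; chars AL.
Square (2°×1°, digits 0–9): 10.2174/2 → 5, 8.4274/1 → 8; chars 58.
Subsquare (5′×2.5′, letters a–x): 0.2174/0.0833333 → 2 → c, 0.4274/0.0416667 → 10 → k; chars ck.

AL58ck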